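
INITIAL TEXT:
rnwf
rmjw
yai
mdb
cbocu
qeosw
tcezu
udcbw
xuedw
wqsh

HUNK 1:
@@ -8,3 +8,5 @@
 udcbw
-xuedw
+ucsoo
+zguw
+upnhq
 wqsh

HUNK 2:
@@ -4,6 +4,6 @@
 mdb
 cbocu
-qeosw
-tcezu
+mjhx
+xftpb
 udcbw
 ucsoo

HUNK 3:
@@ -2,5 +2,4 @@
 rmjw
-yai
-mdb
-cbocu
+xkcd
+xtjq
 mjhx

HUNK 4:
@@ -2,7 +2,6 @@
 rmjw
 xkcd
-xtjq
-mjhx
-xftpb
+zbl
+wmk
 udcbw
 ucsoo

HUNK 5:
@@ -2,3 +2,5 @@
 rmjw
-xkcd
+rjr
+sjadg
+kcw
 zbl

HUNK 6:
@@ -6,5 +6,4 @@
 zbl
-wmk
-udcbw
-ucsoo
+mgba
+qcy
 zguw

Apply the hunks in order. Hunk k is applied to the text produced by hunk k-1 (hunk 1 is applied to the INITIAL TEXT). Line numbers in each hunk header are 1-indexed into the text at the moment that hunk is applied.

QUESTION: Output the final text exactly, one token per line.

Answer: rnwf
rmjw
rjr
sjadg
kcw
zbl
mgba
qcy
zguw
upnhq
wqsh

Derivation:
Hunk 1: at line 8 remove [xuedw] add [ucsoo,zguw,upnhq] -> 12 lines: rnwf rmjw yai mdb cbocu qeosw tcezu udcbw ucsoo zguw upnhq wqsh
Hunk 2: at line 4 remove [qeosw,tcezu] add [mjhx,xftpb] -> 12 lines: rnwf rmjw yai mdb cbocu mjhx xftpb udcbw ucsoo zguw upnhq wqsh
Hunk 3: at line 2 remove [yai,mdb,cbocu] add [xkcd,xtjq] -> 11 lines: rnwf rmjw xkcd xtjq mjhx xftpb udcbw ucsoo zguw upnhq wqsh
Hunk 4: at line 2 remove [xtjq,mjhx,xftpb] add [zbl,wmk] -> 10 lines: rnwf rmjw xkcd zbl wmk udcbw ucsoo zguw upnhq wqsh
Hunk 5: at line 2 remove [xkcd] add [rjr,sjadg,kcw] -> 12 lines: rnwf rmjw rjr sjadg kcw zbl wmk udcbw ucsoo zguw upnhq wqsh
Hunk 6: at line 6 remove [wmk,udcbw,ucsoo] add [mgba,qcy] -> 11 lines: rnwf rmjw rjr sjadg kcw zbl mgba qcy zguw upnhq wqsh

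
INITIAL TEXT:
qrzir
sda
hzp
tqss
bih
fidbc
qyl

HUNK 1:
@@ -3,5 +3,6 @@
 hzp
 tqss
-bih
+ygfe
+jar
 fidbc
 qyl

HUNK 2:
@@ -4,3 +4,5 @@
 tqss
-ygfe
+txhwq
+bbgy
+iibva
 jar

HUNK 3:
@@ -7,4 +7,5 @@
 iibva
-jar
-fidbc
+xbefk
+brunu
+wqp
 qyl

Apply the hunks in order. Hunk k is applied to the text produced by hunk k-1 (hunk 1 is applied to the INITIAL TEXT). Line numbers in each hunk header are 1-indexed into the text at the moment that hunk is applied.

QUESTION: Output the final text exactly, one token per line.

Hunk 1: at line 3 remove [bih] add [ygfe,jar] -> 8 lines: qrzir sda hzp tqss ygfe jar fidbc qyl
Hunk 2: at line 4 remove [ygfe] add [txhwq,bbgy,iibva] -> 10 lines: qrzir sda hzp tqss txhwq bbgy iibva jar fidbc qyl
Hunk 3: at line 7 remove [jar,fidbc] add [xbefk,brunu,wqp] -> 11 lines: qrzir sda hzp tqss txhwq bbgy iibva xbefk brunu wqp qyl

Answer: qrzir
sda
hzp
tqss
txhwq
bbgy
iibva
xbefk
brunu
wqp
qyl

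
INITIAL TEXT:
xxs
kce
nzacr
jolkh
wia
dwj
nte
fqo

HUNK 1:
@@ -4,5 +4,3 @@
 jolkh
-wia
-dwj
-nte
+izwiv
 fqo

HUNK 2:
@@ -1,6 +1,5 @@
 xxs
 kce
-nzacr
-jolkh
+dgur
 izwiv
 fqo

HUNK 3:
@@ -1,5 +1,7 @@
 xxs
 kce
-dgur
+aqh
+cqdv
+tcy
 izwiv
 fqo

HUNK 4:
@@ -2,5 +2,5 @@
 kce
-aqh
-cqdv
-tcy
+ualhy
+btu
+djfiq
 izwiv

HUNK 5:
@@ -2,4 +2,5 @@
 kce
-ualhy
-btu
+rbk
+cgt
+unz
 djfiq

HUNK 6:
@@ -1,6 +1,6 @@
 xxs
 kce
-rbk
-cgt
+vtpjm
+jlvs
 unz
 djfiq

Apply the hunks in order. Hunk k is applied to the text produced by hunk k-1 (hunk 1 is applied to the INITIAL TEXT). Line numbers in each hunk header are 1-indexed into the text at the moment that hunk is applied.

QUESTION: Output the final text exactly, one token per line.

Hunk 1: at line 4 remove [wia,dwj,nte] add [izwiv] -> 6 lines: xxs kce nzacr jolkh izwiv fqo
Hunk 2: at line 1 remove [nzacr,jolkh] add [dgur] -> 5 lines: xxs kce dgur izwiv fqo
Hunk 3: at line 1 remove [dgur] add [aqh,cqdv,tcy] -> 7 lines: xxs kce aqh cqdv tcy izwiv fqo
Hunk 4: at line 2 remove [aqh,cqdv,tcy] add [ualhy,btu,djfiq] -> 7 lines: xxs kce ualhy btu djfiq izwiv fqo
Hunk 5: at line 2 remove [ualhy,btu] add [rbk,cgt,unz] -> 8 lines: xxs kce rbk cgt unz djfiq izwiv fqo
Hunk 6: at line 1 remove [rbk,cgt] add [vtpjm,jlvs] -> 8 lines: xxs kce vtpjm jlvs unz djfiq izwiv fqo

Answer: xxs
kce
vtpjm
jlvs
unz
djfiq
izwiv
fqo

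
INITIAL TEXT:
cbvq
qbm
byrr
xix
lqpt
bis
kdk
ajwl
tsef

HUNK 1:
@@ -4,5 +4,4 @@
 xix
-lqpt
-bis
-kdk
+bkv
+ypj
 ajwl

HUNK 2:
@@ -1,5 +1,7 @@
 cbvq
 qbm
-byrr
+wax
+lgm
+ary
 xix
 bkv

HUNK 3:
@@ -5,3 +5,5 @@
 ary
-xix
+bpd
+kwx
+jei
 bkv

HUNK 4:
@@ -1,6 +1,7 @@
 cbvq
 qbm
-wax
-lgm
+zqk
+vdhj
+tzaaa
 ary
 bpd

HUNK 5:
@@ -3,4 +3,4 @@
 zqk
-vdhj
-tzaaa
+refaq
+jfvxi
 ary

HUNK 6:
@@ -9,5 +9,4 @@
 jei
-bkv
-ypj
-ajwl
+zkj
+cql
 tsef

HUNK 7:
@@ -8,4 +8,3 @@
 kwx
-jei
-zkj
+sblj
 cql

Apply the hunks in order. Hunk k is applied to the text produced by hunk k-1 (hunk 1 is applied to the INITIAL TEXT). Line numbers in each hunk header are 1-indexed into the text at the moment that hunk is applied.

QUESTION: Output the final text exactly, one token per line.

Hunk 1: at line 4 remove [lqpt,bis,kdk] add [bkv,ypj] -> 8 lines: cbvq qbm byrr xix bkv ypj ajwl tsef
Hunk 2: at line 1 remove [byrr] add [wax,lgm,ary] -> 10 lines: cbvq qbm wax lgm ary xix bkv ypj ajwl tsef
Hunk 3: at line 5 remove [xix] add [bpd,kwx,jei] -> 12 lines: cbvq qbm wax lgm ary bpd kwx jei bkv ypj ajwl tsef
Hunk 4: at line 1 remove [wax,lgm] add [zqk,vdhj,tzaaa] -> 13 lines: cbvq qbm zqk vdhj tzaaa ary bpd kwx jei bkv ypj ajwl tsef
Hunk 5: at line 3 remove [vdhj,tzaaa] add [refaq,jfvxi] -> 13 lines: cbvq qbm zqk refaq jfvxi ary bpd kwx jei bkv ypj ajwl tsef
Hunk 6: at line 9 remove [bkv,ypj,ajwl] add [zkj,cql] -> 12 lines: cbvq qbm zqk refaq jfvxi ary bpd kwx jei zkj cql tsef
Hunk 7: at line 8 remove [jei,zkj] add [sblj] -> 11 lines: cbvq qbm zqk refaq jfvxi ary bpd kwx sblj cql tsef

Answer: cbvq
qbm
zqk
refaq
jfvxi
ary
bpd
kwx
sblj
cql
tsef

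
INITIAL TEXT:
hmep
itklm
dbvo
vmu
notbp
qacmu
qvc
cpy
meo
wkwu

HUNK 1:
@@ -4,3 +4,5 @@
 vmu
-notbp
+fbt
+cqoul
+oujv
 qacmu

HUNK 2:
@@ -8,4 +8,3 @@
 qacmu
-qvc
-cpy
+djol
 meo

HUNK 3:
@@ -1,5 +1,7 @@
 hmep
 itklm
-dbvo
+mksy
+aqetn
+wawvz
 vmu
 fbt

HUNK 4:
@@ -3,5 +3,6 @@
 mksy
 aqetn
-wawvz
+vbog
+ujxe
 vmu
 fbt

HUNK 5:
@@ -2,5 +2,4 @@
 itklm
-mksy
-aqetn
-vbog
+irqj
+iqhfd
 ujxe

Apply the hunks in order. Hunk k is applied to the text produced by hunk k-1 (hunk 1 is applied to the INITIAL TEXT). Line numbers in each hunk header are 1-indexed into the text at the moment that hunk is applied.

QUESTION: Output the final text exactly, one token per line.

Hunk 1: at line 4 remove [notbp] add [fbt,cqoul,oujv] -> 12 lines: hmep itklm dbvo vmu fbt cqoul oujv qacmu qvc cpy meo wkwu
Hunk 2: at line 8 remove [qvc,cpy] add [djol] -> 11 lines: hmep itklm dbvo vmu fbt cqoul oujv qacmu djol meo wkwu
Hunk 3: at line 1 remove [dbvo] add [mksy,aqetn,wawvz] -> 13 lines: hmep itklm mksy aqetn wawvz vmu fbt cqoul oujv qacmu djol meo wkwu
Hunk 4: at line 3 remove [wawvz] add [vbog,ujxe] -> 14 lines: hmep itklm mksy aqetn vbog ujxe vmu fbt cqoul oujv qacmu djol meo wkwu
Hunk 5: at line 2 remove [mksy,aqetn,vbog] add [irqj,iqhfd] -> 13 lines: hmep itklm irqj iqhfd ujxe vmu fbt cqoul oujv qacmu djol meo wkwu

Answer: hmep
itklm
irqj
iqhfd
ujxe
vmu
fbt
cqoul
oujv
qacmu
djol
meo
wkwu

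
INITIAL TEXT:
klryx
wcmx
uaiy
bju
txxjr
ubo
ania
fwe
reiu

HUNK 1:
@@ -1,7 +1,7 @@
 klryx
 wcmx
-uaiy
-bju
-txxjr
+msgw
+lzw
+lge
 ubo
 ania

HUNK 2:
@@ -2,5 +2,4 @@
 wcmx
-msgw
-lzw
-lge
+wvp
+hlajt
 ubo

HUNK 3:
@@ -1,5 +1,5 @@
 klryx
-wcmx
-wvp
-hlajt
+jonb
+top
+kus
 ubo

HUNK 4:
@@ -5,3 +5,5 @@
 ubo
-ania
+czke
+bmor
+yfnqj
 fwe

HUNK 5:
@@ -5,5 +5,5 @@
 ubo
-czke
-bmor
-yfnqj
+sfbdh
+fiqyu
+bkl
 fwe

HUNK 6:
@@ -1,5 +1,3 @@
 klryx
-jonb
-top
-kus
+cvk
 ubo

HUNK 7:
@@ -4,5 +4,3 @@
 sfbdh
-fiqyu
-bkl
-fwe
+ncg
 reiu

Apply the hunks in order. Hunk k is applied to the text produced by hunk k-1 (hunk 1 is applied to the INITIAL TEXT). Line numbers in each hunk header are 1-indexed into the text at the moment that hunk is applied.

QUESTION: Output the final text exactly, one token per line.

Hunk 1: at line 1 remove [uaiy,bju,txxjr] add [msgw,lzw,lge] -> 9 lines: klryx wcmx msgw lzw lge ubo ania fwe reiu
Hunk 2: at line 2 remove [msgw,lzw,lge] add [wvp,hlajt] -> 8 lines: klryx wcmx wvp hlajt ubo ania fwe reiu
Hunk 3: at line 1 remove [wcmx,wvp,hlajt] add [jonb,top,kus] -> 8 lines: klryx jonb top kus ubo ania fwe reiu
Hunk 4: at line 5 remove [ania] add [czke,bmor,yfnqj] -> 10 lines: klryx jonb top kus ubo czke bmor yfnqj fwe reiu
Hunk 5: at line 5 remove [czke,bmor,yfnqj] add [sfbdh,fiqyu,bkl] -> 10 lines: klryx jonb top kus ubo sfbdh fiqyu bkl fwe reiu
Hunk 6: at line 1 remove [jonb,top,kus] add [cvk] -> 8 lines: klryx cvk ubo sfbdh fiqyu bkl fwe reiu
Hunk 7: at line 4 remove [fiqyu,bkl,fwe] add [ncg] -> 6 lines: klryx cvk ubo sfbdh ncg reiu

Answer: klryx
cvk
ubo
sfbdh
ncg
reiu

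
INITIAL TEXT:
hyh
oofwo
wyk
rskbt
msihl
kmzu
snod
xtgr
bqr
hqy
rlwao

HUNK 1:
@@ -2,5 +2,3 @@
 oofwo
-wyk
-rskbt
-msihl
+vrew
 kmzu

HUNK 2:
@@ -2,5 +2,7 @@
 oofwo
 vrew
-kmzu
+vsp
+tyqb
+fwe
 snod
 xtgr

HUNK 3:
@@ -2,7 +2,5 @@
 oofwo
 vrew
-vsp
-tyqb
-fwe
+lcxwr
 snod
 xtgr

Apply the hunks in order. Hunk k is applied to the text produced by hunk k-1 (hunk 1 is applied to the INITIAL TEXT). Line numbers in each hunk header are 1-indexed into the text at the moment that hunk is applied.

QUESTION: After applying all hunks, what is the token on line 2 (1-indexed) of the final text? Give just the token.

Answer: oofwo

Derivation:
Hunk 1: at line 2 remove [wyk,rskbt,msihl] add [vrew] -> 9 lines: hyh oofwo vrew kmzu snod xtgr bqr hqy rlwao
Hunk 2: at line 2 remove [kmzu] add [vsp,tyqb,fwe] -> 11 lines: hyh oofwo vrew vsp tyqb fwe snod xtgr bqr hqy rlwao
Hunk 3: at line 2 remove [vsp,tyqb,fwe] add [lcxwr] -> 9 lines: hyh oofwo vrew lcxwr snod xtgr bqr hqy rlwao
Final line 2: oofwo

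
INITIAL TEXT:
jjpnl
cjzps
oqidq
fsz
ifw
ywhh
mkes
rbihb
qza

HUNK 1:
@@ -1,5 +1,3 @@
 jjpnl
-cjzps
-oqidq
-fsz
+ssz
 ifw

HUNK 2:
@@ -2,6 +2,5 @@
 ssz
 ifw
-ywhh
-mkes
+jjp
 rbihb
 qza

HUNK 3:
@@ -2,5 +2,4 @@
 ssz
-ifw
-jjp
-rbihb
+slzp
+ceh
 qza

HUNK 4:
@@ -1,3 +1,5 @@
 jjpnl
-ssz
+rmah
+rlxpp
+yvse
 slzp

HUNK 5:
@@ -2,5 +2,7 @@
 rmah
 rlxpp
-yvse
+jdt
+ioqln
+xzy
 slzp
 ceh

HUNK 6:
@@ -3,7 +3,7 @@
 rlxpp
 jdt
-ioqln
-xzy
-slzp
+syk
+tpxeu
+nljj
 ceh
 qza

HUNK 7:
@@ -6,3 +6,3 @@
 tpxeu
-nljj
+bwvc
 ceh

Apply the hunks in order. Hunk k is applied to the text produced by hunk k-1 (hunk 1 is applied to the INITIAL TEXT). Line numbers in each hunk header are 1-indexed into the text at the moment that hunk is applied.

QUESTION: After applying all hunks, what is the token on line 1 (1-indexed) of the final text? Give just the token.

Hunk 1: at line 1 remove [cjzps,oqidq,fsz] add [ssz] -> 7 lines: jjpnl ssz ifw ywhh mkes rbihb qza
Hunk 2: at line 2 remove [ywhh,mkes] add [jjp] -> 6 lines: jjpnl ssz ifw jjp rbihb qza
Hunk 3: at line 2 remove [ifw,jjp,rbihb] add [slzp,ceh] -> 5 lines: jjpnl ssz slzp ceh qza
Hunk 4: at line 1 remove [ssz] add [rmah,rlxpp,yvse] -> 7 lines: jjpnl rmah rlxpp yvse slzp ceh qza
Hunk 5: at line 2 remove [yvse] add [jdt,ioqln,xzy] -> 9 lines: jjpnl rmah rlxpp jdt ioqln xzy slzp ceh qza
Hunk 6: at line 3 remove [ioqln,xzy,slzp] add [syk,tpxeu,nljj] -> 9 lines: jjpnl rmah rlxpp jdt syk tpxeu nljj ceh qza
Hunk 7: at line 6 remove [nljj] add [bwvc] -> 9 lines: jjpnl rmah rlxpp jdt syk tpxeu bwvc ceh qza
Final line 1: jjpnl

Answer: jjpnl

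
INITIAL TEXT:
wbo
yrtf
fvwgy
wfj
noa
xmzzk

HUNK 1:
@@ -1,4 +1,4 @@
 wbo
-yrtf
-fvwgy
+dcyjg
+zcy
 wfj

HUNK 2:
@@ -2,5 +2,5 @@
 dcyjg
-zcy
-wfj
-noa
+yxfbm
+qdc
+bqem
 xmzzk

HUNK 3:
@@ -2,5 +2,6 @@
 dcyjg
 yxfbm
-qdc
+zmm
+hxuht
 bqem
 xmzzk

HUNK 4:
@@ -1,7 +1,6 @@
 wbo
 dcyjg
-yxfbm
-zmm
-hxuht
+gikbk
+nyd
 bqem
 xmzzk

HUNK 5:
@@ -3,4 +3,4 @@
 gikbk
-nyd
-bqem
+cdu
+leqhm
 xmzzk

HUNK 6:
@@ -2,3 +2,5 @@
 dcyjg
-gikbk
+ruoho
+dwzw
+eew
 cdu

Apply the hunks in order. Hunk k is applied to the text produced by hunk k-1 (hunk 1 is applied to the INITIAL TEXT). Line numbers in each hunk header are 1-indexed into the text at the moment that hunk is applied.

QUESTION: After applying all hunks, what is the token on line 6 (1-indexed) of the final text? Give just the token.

Hunk 1: at line 1 remove [yrtf,fvwgy] add [dcyjg,zcy] -> 6 lines: wbo dcyjg zcy wfj noa xmzzk
Hunk 2: at line 2 remove [zcy,wfj,noa] add [yxfbm,qdc,bqem] -> 6 lines: wbo dcyjg yxfbm qdc bqem xmzzk
Hunk 3: at line 2 remove [qdc] add [zmm,hxuht] -> 7 lines: wbo dcyjg yxfbm zmm hxuht bqem xmzzk
Hunk 4: at line 1 remove [yxfbm,zmm,hxuht] add [gikbk,nyd] -> 6 lines: wbo dcyjg gikbk nyd bqem xmzzk
Hunk 5: at line 3 remove [nyd,bqem] add [cdu,leqhm] -> 6 lines: wbo dcyjg gikbk cdu leqhm xmzzk
Hunk 6: at line 2 remove [gikbk] add [ruoho,dwzw,eew] -> 8 lines: wbo dcyjg ruoho dwzw eew cdu leqhm xmzzk
Final line 6: cdu

Answer: cdu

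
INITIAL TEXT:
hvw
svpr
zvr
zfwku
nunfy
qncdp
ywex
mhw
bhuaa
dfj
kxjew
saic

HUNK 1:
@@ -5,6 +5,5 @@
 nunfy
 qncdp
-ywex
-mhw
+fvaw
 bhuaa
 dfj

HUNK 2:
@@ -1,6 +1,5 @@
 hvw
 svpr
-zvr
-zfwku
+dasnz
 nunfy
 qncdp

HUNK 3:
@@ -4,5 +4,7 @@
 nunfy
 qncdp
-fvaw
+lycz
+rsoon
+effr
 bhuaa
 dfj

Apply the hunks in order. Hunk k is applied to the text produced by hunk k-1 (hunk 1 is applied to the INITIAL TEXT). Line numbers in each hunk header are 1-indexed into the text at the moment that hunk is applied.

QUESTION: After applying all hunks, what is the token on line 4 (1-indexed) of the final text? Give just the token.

Answer: nunfy

Derivation:
Hunk 1: at line 5 remove [ywex,mhw] add [fvaw] -> 11 lines: hvw svpr zvr zfwku nunfy qncdp fvaw bhuaa dfj kxjew saic
Hunk 2: at line 1 remove [zvr,zfwku] add [dasnz] -> 10 lines: hvw svpr dasnz nunfy qncdp fvaw bhuaa dfj kxjew saic
Hunk 3: at line 4 remove [fvaw] add [lycz,rsoon,effr] -> 12 lines: hvw svpr dasnz nunfy qncdp lycz rsoon effr bhuaa dfj kxjew saic
Final line 4: nunfy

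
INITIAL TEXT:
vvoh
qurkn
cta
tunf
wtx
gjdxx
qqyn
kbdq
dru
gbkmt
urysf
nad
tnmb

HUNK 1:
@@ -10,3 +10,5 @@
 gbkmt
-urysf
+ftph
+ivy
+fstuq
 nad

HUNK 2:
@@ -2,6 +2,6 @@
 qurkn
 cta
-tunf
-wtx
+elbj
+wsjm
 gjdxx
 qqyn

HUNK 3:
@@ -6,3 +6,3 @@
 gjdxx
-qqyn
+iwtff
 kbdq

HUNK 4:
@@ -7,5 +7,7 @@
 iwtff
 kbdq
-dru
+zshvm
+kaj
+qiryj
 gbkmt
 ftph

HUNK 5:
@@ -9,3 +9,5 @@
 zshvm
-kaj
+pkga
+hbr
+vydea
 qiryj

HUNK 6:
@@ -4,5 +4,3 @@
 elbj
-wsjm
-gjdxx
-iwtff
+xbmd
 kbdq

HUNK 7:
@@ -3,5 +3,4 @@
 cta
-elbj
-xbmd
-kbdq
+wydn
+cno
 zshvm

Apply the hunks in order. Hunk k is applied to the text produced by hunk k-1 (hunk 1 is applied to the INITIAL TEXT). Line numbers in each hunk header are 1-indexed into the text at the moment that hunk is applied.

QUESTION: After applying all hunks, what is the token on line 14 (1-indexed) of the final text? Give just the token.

Answer: fstuq

Derivation:
Hunk 1: at line 10 remove [urysf] add [ftph,ivy,fstuq] -> 15 lines: vvoh qurkn cta tunf wtx gjdxx qqyn kbdq dru gbkmt ftph ivy fstuq nad tnmb
Hunk 2: at line 2 remove [tunf,wtx] add [elbj,wsjm] -> 15 lines: vvoh qurkn cta elbj wsjm gjdxx qqyn kbdq dru gbkmt ftph ivy fstuq nad tnmb
Hunk 3: at line 6 remove [qqyn] add [iwtff] -> 15 lines: vvoh qurkn cta elbj wsjm gjdxx iwtff kbdq dru gbkmt ftph ivy fstuq nad tnmb
Hunk 4: at line 7 remove [dru] add [zshvm,kaj,qiryj] -> 17 lines: vvoh qurkn cta elbj wsjm gjdxx iwtff kbdq zshvm kaj qiryj gbkmt ftph ivy fstuq nad tnmb
Hunk 5: at line 9 remove [kaj] add [pkga,hbr,vydea] -> 19 lines: vvoh qurkn cta elbj wsjm gjdxx iwtff kbdq zshvm pkga hbr vydea qiryj gbkmt ftph ivy fstuq nad tnmb
Hunk 6: at line 4 remove [wsjm,gjdxx,iwtff] add [xbmd] -> 17 lines: vvoh qurkn cta elbj xbmd kbdq zshvm pkga hbr vydea qiryj gbkmt ftph ivy fstuq nad tnmb
Hunk 7: at line 3 remove [elbj,xbmd,kbdq] add [wydn,cno] -> 16 lines: vvoh qurkn cta wydn cno zshvm pkga hbr vydea qiryj gbkmt ftph ivy fstuq nad tnmb
Final line 14: fstuq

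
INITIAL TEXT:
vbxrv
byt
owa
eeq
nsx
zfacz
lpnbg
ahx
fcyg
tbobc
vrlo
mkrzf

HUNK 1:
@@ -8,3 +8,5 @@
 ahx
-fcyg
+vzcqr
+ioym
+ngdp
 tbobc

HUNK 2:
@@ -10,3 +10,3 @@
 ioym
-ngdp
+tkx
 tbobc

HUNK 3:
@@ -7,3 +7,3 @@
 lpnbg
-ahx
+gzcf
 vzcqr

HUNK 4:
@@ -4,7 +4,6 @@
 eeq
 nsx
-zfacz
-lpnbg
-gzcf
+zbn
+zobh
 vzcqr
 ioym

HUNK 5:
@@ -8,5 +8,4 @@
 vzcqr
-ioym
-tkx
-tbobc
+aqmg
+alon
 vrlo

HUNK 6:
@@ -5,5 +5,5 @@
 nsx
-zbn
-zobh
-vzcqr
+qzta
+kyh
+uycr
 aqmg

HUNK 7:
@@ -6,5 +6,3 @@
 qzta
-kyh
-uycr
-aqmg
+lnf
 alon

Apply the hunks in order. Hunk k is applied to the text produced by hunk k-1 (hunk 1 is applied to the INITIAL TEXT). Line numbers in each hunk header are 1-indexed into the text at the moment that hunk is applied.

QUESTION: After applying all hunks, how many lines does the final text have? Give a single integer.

Answer: 10

Derivation:
Hunk 1: at line 8 remove [fcyg] add [vzcqr,ioym,ngdp] -> 14 lines: vbxrv byt owa eeq nsx zfacz lpnbg ahx vzcqr ioym ngdp tbobc vrlo mkrzf
Hunk 2: at line 10 remove [ngdp] add [tkx] -> 14 lines: vbxrv byt owa eeq nsx zfacz lpnbg ahx vzcqr ioym tkx tbobc vrlo mkrzf
Hunk 3: at line 7 remove [ahx] add [gzcf] -> 14 lines: vbxrv byt owa eeq nsx zfacz lpnbg gzcf vzcqr ioym tkx tbobc vrlo mkrzf
Hunk 4: at line 4 remove [zfacz,lpnbg,gzcf] add [zbn,zobh] -> 13 lines: vbxrv byt owa eeq nsx zbn zobh vzcqr ioym tkx tbobc vrlo mkrzf
Hunk 5: at line 8 remove [ioym,tkx,tbobc] add [aqmg,alon] -> 12 lines: vbxrv byt owa eeq nsx zbn zobh vzcqr aqmg alon vrlo mkrzf
Hunk 6: at line 5 remove [zbn,zobh,vzcqr] add [qzta,kyh,uycr] -> 12 lines: vbxrv byt owa eeq nsx qzta kyh uycr aqmg alon vrlo mkrzf
Hunk 7: at line 6 remove [kyh,uycr,aqmg] add [lnf] -> 10 lines: vbxrv byt owa eeq nsx qzta lnf alon vrlo mkrzf
Final line count: 10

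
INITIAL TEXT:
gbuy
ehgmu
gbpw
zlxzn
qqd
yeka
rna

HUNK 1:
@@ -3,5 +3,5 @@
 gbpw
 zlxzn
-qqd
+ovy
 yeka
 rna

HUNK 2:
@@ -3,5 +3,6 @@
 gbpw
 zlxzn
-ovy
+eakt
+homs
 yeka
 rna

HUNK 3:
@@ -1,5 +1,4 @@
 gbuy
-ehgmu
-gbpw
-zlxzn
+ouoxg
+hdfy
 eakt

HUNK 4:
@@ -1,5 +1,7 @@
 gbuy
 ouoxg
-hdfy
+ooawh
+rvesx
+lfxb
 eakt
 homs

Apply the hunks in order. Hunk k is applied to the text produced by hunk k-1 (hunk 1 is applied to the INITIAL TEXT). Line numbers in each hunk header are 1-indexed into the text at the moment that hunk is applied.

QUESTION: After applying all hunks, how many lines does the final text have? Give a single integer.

Hunk 1: at line 3 remove [qqd] add [ovy] -> 7 lines: gbuy ehgmu gbpw zlxzn ovy yeka rna
Hunk 2: at line 3 remove [ovy] add [eakt,homs] -> 8 lines: gbuy ehgmu gbpw zlxzn eakt homs yeka rna
Hunk 3: at line 1 remove [ehgmu,gbpw,zlxzn] add [ouoxg,hdfy] -> 7 lines: gbuy ouoxg hdfy eakt homs yeka rna
Hunk 4: at line 1 remove [hdfy] add [ooawh,rvesx,lfxb] -> 9 lines: gbuy ouoxg ooawh rvesx lfxb eakt homs yeka rna
Final line count: 9

Answer: 9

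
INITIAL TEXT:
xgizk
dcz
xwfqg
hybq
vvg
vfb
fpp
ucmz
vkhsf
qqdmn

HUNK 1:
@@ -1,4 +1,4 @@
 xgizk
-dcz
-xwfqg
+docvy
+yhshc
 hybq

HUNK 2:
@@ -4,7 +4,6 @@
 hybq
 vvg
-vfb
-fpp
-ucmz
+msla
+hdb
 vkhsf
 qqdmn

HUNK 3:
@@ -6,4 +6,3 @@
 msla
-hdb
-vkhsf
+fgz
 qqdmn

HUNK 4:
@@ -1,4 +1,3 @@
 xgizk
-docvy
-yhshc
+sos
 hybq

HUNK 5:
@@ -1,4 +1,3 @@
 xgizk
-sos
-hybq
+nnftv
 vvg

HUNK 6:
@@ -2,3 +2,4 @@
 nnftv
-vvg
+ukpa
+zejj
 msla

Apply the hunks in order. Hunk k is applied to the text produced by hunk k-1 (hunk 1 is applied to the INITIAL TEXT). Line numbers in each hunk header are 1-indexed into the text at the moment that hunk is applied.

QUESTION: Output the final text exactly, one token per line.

Answer: xgizk
nnftv
ukpa
zejj
msla
fgz
qqdmn

Derivation:
Hunk 1: at line 1 remove [dcz,xwfqg] add [docvy,yhshc] -> 10 lines: xgizk docvy yhshc hybq vvg vfb fpp ucmz vkhsf qqdmn
Hunk 2: at line 4 remove [vfb,fpp,ucmz] add [msla,hdb] -> 9 lines: xgizk docvy yhshc hybq vvg msla hdb vkhsf qqdmn
Hunk 3: at line 6 remove [hdb,vkhsf] add [fgz] -> 8 lines: xgizk docvy yhshc hybq vvg msla fgz qqdmn
Hunk 4: at line 1 remove [docvy,yhshc] add [sos] -> 7 lines: xgizk sos hybq vvg msla fgz qqdmn
Hunk 5: at line 1 remove [sos,hybq] add [nnftv] -> 6 lines: xgizk nnftv vvg msla fgz qqdmn
Hunk 6: at line 2 remove [vvg] add [ukpa,zejj] -> 7 lines: xgizk nnftv ukpa zejj msla fgz qqdmn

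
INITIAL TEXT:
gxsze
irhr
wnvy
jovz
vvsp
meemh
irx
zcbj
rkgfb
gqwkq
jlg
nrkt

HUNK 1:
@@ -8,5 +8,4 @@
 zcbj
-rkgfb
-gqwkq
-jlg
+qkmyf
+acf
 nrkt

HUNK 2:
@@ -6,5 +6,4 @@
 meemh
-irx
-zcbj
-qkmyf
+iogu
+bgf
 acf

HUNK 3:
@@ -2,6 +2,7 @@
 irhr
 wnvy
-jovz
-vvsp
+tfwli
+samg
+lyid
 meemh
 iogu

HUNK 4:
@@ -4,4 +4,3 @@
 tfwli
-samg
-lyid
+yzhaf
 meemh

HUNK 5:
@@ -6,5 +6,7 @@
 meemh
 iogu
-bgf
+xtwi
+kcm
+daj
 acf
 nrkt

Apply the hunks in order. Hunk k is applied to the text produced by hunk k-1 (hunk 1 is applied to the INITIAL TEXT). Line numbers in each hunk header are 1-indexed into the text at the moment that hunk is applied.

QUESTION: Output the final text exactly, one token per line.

Hunk 1: at line 8 remove [rkgfb,gqwkq,jlg] add [qkmyf,acf] -> 11 lines: gxsze irhr wnvy jovz vvsp meemh irx zcbj qkmyf acf nrkt
Hunk 2: at line 6 remove [irx,zcbj,qkmyf] add [iogu,bgf] -> 10 lines: gxsze irhr wnvy jovz vvsp meemh iogu bgf acf nrkt
Hunk 3: at line 2 remove [jovz,vvsp] add [tfwli,samg,lyid] -> 11 lines: gxsze irhr wnvy tfwli samg lyid meemh iogu bgf acf nrkt
Hunk 4: at line 4 remove [samg,lyid] add [yzhaf] -> 10 lines: gxsze irhr wnvy tfwli yzhaf meemh iogu bgf acf nrkt
Hunk 5: at line 6 remove [bgf] add [xtwi,kcm,daj] -> 12 lines: gxsze irhr wnvy tfwli yzhaf meemh iogu xtwi kcm daj acf nrkt

Answer: gxsze
irhr
wnvy
tfwli
yzhaf
meemh
iogu
xtwi
kcm
daj
acf
nrkt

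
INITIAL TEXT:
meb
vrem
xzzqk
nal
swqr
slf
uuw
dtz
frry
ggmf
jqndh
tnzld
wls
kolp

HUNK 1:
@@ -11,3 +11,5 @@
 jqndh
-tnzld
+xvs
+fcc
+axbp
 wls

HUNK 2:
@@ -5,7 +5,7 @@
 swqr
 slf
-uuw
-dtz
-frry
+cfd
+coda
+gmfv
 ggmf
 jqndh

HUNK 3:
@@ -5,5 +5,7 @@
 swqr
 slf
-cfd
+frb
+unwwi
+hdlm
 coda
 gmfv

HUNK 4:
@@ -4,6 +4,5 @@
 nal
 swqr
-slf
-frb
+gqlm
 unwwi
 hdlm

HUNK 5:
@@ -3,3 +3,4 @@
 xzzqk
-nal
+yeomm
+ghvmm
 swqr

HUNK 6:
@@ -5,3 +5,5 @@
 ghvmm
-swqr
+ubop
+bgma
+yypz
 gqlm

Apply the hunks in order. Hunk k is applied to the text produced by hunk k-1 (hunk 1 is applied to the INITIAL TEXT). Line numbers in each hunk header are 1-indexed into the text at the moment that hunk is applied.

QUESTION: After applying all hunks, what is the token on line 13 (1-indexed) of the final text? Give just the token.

Answer: gmfv

Derivation:
Hunk 1: at line 11 remove [tnzld] add [xvs,fcc,axbp] -> 16 lines: meb vrem xzzqk nal swqr slf uuw dtz frry ggmf jqndh xvs fcc axbp wls kolp
Hunk 2: at line 5 remove [uuw,dtz,frry] add [cfd,coda,gmfv] -> 16 lines: meb vrem xzzqk nal swqr slf cfd coda gmfv ggmf jqndh xvs fcc axbp wls kolp
Hunk 3: at line 5 remove [cfd] add [frb,unwwi,hdlm] -> 18 lines: meb vrem xzzqk nal swqr slf frb unwwi hdlm coda gmfv ggmf jqndh xvs fcc axbp wls kolp
Hunk 4: at line 4 remove [slf,frb] add [gqlm] -> 17 lines: meb vrem xzzqk nal swqr gqlm unwwi hdlm coda gmfv ggmf jqndh xvs fcc axbp wls kolp
Hunk 5: at line 3 remove [nal] add [yeomm,ghvmm] -> 18 lines: meb vrem xzzqk yeomm ghvmm swqr gqlm unwwi hdlm coda gmfv ggmf jqndh xvs fcc axbp wls kolp
Hunk 6: at line 5 remove [swqr] add [ubop,bgma,yypz] -> 20 lines: meb vrem xzzqk yeomm ghvmm ubop bgma yypz gqlm unwwi hdlm coda gmfv ggmf jqndh xvs fcc axbp wls kolp
Final line 13: gmfv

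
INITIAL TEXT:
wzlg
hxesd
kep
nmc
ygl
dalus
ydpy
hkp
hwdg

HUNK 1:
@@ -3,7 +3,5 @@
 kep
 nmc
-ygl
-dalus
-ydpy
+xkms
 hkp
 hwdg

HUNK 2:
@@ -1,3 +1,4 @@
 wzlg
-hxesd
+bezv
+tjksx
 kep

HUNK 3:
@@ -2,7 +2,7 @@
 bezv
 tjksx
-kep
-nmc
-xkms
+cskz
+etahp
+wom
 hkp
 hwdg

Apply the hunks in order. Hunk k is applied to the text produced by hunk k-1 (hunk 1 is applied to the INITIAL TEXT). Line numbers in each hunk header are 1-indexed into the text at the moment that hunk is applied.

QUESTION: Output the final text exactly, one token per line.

Hunk 1: at line 3 remove [ygl,dalus,ydpy] add [xkms] -> 7 lines: wzlg hxesd kep nmc xkms hkp hwdg
Hunk 2: at line 1 remove [hxesd] add [bezv,tjksx] -> 8 lines: wzlg bezv tjksx kep nmc xkms hkp hwdg
Hunk 3: at line 2 remove [kep,nmc,xkms] add [cskz,etahp,wom] -> 8 lines: wzlg bezv tjksx cskz etahp wom hkp hwdg

Answer: wzlg
bezv
tjksx
cskz
etahp
wom
hkp
hwdg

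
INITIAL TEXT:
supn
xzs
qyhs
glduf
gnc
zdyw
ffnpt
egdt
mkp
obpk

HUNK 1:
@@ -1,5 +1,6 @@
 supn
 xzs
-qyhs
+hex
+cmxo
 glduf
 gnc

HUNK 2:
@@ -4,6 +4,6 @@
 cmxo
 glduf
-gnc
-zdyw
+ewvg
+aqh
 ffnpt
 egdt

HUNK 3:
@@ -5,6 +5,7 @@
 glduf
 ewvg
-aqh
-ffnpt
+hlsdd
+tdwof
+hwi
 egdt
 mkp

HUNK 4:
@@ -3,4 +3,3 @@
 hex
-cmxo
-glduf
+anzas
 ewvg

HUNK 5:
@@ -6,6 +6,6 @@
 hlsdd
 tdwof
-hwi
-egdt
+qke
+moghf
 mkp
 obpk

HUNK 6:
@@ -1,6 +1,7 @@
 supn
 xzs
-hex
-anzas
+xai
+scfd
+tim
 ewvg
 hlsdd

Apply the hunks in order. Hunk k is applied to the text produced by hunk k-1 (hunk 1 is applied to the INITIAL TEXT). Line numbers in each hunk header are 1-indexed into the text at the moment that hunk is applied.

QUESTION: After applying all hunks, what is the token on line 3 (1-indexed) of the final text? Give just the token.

Answer: xai

Derivation:
Hunk 1: at line 1 remove [qyhs] add [hex,cmxo] -> 11 lines: supn xzs hex cmxo glduf gnc zdyw ffnpt egdt mkp obpk
Hunk 2: at line 4 remove [gnc,zdyw] add [ewvg,aqh] -> 11 lines: supn xzs hex cmxo glduf ewvg aqh ffnpt egdt mkp obpk
Hunk 3: at line 5 remove [aqh,ffnpt] add [hlsdd,tdwof,hwi] -> 12 lines: supn xzs hex cmxo glduf ewvg hlsdd tdwof hwi egdt mkp obpk
Hunk 4: at line 3 remove [cmxo,glduf] add [anzas] -> 11 lines: supn xzs hex anzas ewvg hlsdd tdwof hwi egdt mkp obpk
Hunk 5: at line 6 remove [hwi,egdt] add [qke,moghf] -> 11 lines: supn xzs hex anzas ewvg hlsdd tdwof qke moghf mkp obpk
Hunk 6: at line 1 remove [hex,anzas] add [xai,scfd,tim] -> 12 lines: supn xzs xai scfd tim ewvg hlsdd tdwof qke moghf mkp obpk
Final line 3: xai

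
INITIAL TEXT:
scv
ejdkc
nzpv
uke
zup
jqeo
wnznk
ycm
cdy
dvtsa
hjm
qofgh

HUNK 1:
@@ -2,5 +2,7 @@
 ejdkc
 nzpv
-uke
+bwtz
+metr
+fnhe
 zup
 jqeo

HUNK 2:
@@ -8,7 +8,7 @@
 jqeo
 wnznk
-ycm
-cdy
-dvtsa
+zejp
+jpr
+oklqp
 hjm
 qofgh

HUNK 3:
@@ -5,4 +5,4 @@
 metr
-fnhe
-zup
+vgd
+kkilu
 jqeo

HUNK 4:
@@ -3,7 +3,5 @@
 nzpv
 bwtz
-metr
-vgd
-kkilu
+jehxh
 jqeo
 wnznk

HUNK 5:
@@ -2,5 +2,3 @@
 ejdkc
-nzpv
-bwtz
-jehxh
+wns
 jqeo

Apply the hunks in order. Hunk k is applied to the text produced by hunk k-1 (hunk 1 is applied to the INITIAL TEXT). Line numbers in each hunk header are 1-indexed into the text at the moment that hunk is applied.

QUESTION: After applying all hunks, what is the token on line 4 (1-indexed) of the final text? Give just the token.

Answer: jqeo

Derivation:
Hunk 1: at line 2 remove [uke] add [bwtz,metr,fnhe] -> 14 lines: scv ejdkc nzpv bwtz metr fnhe zup jqeo wnznk ycm cdy dvtsa hjm qofgh
Hunk 2: at line 8 remove [ycm,cdy,dvtsa] add [zejp,jpr,oklqp] -> 14 lines: scv ejdkc nzpv bwtz metr fnhe zup jqeo wnznk zejp jpr oklqp hjm qofgh
Hunk 3: at line 5 remove [fnhe,zup] add [vgd,kkilu] -> 14 lines: scv ejdkc nzpv bwtz metr vgd kkilu jqeo wnznk zejp jpr oklqp hjm qofgh
Hunk 4: at line 3 remove [metr,vgd,kkilu] add [jehxh] -> 12 lines: scv ejdkc nzpv bwtz jehxh jqeo wnznk zejp jpr oklqp hjm qofgh
Hunk 5: at line 2 remove [nzpv,bwtz,jehxh] add [wns] -> 10 lines: scv ejdkc wns jqeo wnznk zejp jpr oklqp hjm qofgh
Final line 4: jqeo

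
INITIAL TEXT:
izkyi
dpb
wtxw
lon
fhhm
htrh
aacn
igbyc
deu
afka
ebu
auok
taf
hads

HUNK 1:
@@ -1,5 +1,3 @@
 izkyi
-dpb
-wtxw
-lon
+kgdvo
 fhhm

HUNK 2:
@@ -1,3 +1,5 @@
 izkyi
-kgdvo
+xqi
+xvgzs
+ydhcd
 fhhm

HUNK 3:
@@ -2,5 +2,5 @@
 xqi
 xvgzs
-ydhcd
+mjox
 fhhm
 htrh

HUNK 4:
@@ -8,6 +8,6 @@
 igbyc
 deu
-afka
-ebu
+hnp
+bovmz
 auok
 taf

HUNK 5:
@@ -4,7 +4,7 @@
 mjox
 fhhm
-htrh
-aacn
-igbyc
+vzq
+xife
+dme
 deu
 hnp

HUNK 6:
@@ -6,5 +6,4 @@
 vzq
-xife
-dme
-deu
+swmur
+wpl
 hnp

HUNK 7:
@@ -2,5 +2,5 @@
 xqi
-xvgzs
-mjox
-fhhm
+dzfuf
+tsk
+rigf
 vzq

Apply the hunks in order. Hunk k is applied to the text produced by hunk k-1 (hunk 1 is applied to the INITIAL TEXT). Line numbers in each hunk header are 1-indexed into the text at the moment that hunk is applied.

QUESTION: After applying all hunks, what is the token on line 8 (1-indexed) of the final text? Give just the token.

Answer: wpl

Derivation:
Hunk 1: at line 1 remove [dpb,wtxw,lon] add [kgdvo] -> 12 lines: izkyi kgdvo fhhm htrh aacn igbyc deu afka ebu auok taf hads
Hunk 2: at line 1 remove [kgdvo] add [xqi,xvgzs,ydhcd] -> 14 lines: izkyi xqi xvgzs ydhcd fhhm htrh aacn igbyc deu afka ebu auok taf hads
Hunk 3: at line 2 remove [ydhcd] add [mjox] -> 14 lines: izkyi xqi xvgzs mjox fhhm htrh aacn igbyc deu afka ebu auok taf hads
Hunk 4: at line 8 remove [afka,ebu] add [hnp,bovmz] -> 14 lines: izkyi xqi xvgzs mjox fhhm htrh aacn igbyc deu hnp bovmz auok taf hads
Hunk 5: at line 4 remove [htrh,aacn,igbyc] add [vzq,xife,dme] -> 14 lines: izkyi xqi xvgzs mjox fhhm vzq xife dme deu hnp bovmz auok taf hads
Hunk 6: at line 6 remove [xife,dme,deu] add [swmur,wpl] -> 13 lines: izkyi xqi xvgzs mjox fhhm vzq swmur wpl hnp bovmz auok taf hads
Hunk 7: at line 2 remove [xvgzs,mjox,fhhm] add [dzfuf,tsk,rigf] -> 13 lines: izkyi xqi dzfuf tsk rigf vzq swmur wpl hnp bovmz auok taf hads
Final line 8: wpl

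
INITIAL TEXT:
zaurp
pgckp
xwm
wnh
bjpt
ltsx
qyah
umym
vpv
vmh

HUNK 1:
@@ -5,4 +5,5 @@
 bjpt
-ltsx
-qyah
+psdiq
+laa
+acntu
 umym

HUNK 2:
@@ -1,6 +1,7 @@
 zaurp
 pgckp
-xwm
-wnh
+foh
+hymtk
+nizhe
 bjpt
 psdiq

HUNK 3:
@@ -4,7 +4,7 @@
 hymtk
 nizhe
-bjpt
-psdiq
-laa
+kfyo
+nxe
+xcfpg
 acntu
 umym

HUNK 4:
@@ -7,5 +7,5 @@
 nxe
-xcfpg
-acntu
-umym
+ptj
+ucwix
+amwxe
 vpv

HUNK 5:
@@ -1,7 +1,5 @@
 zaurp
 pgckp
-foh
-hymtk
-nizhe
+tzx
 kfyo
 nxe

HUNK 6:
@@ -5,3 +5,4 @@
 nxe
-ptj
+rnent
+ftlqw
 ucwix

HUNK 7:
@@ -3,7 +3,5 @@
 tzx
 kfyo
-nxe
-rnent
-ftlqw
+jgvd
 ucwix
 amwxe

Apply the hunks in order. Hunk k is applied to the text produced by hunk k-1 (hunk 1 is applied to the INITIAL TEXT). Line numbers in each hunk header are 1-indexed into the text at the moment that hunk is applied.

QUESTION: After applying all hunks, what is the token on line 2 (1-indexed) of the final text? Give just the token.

Answer: pgckp

Derivation:
Hunk 1: at line 5 remove [ltsx,qyah] add [psdiq,laa,acntu] -> 11 lines: zaurp pgckp xwm wnh bjpt psdiq laa acntu umym vpv vmh
Hunk 2: at line 1 remove [xwm,wnh] add [foh,hymtk,nizhe] -> 12 lines: zaurp pgckp foh hymtk nizhe bjpt psdiq laa acntu umym vpv vmh
Hunk 3: at line 4 remove [bjpt,psdiq,laa] add [kfyo,nxe,xcfpg] -> 12 lines: zaurp pgckp foh hymtk nizhe kfyo nxe xcfpg acntu umym vpv vmh
Hunk 4: at line 7 remove [xcfpg,acntu,umym] add [ptj,ucwix,amwxe] -> 12 lines: zaurp pgckp foh hymtk nizhe kfyo nxe ptj ucwix amwxe vpv vmh
Hunk 5: at line 1 remove [foh,hymtk,nizhe] add [tzx] -> 10 lines: zaurp pgckp tzx kfyo nxe ptj ucwix amwxe vpv vmh
Hunk 6: at line 5 remove [ptj] add [rnent,ftlqw] -> 11 lines: zaurp pgckp tzx kfyo nxe rnent ftlqw ucwix amwxe vpv vmh
Hunk 7: at line 3 remove [nxe,rnent,ftlqw] add [jgvd] -> 9 lines: zaurp pgckp tzx kfyo jgvd ucwix amwxe vpv vmh
Final line 2: pgckp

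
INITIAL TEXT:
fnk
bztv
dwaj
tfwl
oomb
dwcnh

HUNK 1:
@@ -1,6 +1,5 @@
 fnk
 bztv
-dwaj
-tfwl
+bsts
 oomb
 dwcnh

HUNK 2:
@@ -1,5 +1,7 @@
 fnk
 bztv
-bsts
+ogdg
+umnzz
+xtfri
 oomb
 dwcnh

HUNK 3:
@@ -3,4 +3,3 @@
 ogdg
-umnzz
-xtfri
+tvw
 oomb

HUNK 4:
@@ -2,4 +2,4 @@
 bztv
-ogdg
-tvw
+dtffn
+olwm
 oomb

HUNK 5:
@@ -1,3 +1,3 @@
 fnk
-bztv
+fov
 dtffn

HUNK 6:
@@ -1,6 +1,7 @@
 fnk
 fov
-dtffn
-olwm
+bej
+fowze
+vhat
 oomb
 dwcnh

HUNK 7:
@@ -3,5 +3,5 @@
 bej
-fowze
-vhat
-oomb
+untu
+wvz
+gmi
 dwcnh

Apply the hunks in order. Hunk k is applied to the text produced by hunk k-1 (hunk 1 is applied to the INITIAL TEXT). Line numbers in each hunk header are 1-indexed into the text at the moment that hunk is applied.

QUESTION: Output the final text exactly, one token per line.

Answer: fnk
fov
bej
untu
wvz
gmi
dwcnh

Derivation:
Hunk 1: at line 1 remove [dwaj,tfwl] add [bsts] -> 5 lines: fnk bztv bsts oomb dwcnh
Hunk 2: at line 1 remove [bsts] add [ogdg,umnzz,xtfri] -> 7 lines: fnk bztv ogdg umnzz xtfri oomb dwcnh
Hunk 3: at line 3 remove [umnzz,xtfri] add [tvw] -> 6 lines: fnk bztv ogdg tvw oomb dwcnh
Hunk 4: at line 2 remove [ogdg,tvw] add [dtffn,olwm] -> 6 lines: fnk bztv dtffn olwm oomb dwcnh
Hunk 5: at line 1 remove [bztv] add [fov] -> 6 lines: fnk fov dtffn olwm oomb dwcnh
Hunk 6: at line 1 remove [dtffn,olwm] add [bej,fowze,vhat] -> 7 lines: fnk fov bej fowze vhat oomb dwcnh
Hunk 7: at line 3 remove [fowze,vhat,oomb] add [untu,wvz,gmi] -> 7 lines: fnk fov bej untu wvz gmi dwcnh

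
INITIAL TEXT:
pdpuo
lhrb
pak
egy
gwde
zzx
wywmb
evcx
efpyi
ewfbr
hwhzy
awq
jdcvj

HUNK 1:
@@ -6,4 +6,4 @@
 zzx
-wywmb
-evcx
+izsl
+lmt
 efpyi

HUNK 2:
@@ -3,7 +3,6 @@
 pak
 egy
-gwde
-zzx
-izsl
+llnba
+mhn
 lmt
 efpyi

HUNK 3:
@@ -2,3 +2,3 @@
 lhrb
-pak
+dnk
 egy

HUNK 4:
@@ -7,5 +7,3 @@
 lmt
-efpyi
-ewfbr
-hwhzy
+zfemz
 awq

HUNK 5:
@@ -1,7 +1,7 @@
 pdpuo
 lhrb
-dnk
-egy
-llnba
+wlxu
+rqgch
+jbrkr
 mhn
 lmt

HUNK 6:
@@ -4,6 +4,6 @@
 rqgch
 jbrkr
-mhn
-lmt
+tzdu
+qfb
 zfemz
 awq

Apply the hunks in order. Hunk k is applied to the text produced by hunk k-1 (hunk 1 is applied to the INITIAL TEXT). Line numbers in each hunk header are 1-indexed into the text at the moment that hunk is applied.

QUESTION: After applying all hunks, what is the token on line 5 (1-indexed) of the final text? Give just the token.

Answer: jbrkr

Derivation:
Hunk 1: at line 6 remove [wywmb,evcx] add [izsl,lmt] -> 13 lines: pdpuo lhrb pak egy gwde zzx izsl lmt efpyi ewfbr hwhzy awq jdcvj
Hunk 2: at line 3 remove [gwde,zzx,izsl] add [llnba,mhn] -> 12 lines: pdpuo lhrb pak egy llnba mhn lmt efpyi ewfbr hwhzy awq jdcvj
Hunk 3: at line 2 remove [pak] add [dnk] -> 12 lines: pdpuo lhrb dnk egy llnba mhn lmt efpyi ewfbr hwhzy awq jdcvj
Hunk 4: at line 7 remove [efpyi,ewfbr,hwhzy] add [zfemz] -> 10 lines: pdpuo lhrb dnk egy llnba mhn lmt zfemz awq jdcvj
Hunk 5: at line 1 remove [dnk,egy,llnba] add [wlxu,rqgch,jbrkr] -> 10 lines: pdpuo lhrb wlxu rqgch jbrkr mhn lmt zfemz awq jdcvj
Hunk 6: at line 4 remove [mhn,lmt] add [tzdu,qfb] -> 10 lines: pdpuo lhrb wlxu rqgch jbrkr tzdu qfb zfemz awq jdcvj
Final line 5: jbrkr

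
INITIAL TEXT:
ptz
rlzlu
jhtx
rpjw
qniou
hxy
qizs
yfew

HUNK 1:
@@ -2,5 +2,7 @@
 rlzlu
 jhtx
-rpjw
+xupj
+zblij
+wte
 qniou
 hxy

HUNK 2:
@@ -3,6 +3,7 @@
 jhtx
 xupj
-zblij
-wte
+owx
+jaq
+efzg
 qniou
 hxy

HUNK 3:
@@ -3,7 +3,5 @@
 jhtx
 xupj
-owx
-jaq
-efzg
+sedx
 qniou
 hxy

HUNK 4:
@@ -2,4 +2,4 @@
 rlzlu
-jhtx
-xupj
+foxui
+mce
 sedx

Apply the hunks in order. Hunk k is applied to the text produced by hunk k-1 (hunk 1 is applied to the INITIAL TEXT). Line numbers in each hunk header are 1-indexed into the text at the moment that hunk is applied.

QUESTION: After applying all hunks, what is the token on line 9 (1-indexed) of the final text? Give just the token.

Answer: yfew

Derivation:
Hunk 1: at line 2 remove [rpjw] add [xupj,zblij,wte] -> 10 lines: ptz rlzlu jhtx xupj zblij wte qniou hxy qizs yfew
Hunk 2: at line 3 remove [zblij,wte] add [owx,jaq,efzg] -> 11 lines: ptz rlzlu jhtx xupj owx jaq efzg qniou hxy qizs yfew
Hunk 3: at line 3 remove [owx,jaq,efzg] add [sedx] -> 9 lines: ptz rlzlu jhtx xupj sedx qniou hxy qizs yfew
Hunk 4: at line 2 remove [jhtx,xupj] add [foxui,mce] -> 9 lines: ptz rlzlu foxui mce sedx qniou hxy qizs yfew
Final line 9: yfew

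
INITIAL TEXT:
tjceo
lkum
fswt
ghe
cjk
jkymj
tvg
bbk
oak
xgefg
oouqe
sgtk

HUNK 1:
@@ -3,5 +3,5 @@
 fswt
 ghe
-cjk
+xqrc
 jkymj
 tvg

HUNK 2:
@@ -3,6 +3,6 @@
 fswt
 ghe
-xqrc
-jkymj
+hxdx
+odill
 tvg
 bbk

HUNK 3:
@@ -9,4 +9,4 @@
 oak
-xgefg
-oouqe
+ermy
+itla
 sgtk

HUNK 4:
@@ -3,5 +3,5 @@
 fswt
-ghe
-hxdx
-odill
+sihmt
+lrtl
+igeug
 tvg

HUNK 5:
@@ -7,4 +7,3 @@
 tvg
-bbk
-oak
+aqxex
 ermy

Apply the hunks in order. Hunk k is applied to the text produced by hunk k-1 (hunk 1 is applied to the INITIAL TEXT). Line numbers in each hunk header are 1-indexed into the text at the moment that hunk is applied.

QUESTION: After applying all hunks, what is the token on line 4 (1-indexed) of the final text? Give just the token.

Hunk 1: at line 3 remove [cjk] add [xqrc] -> 12 lines: tjceo lkum fswt ghe xqrc jkymj tvg bbk oak xgefg oouqe sgtk
Hunk 2: at line 3 remove [xqrc,jkymj] add [hxdx,odill] -> 12 lines: tjceo lkum fswt ghe hxdx odill tvg bbk oak xgefg oouqe sgtk
Hunk 3: at line 9 remove [xgefg,oouqe] add [ermy,itla] -> 12 lines: tjceo lkum fswt ghe hxdx odill tvg bbk oak ermy itla sgtk
Hunk 4: at line 3 remove [ghe,hxdx,odill] add [sihmt,lrtl,igeug] -> 12 lines: tjceo lkum fswt sihmt lrtl igeug tvg bbk oak ermy itla sgtk
Hunk 5: at line 7 remove [bbk,oak] add [aqxex] -> 11 lines: tjceo lkum fswt sihmt lrtl igeug tvg aqxex ermy itla sgtk
Final line 4: sihmt

Answer: sihmt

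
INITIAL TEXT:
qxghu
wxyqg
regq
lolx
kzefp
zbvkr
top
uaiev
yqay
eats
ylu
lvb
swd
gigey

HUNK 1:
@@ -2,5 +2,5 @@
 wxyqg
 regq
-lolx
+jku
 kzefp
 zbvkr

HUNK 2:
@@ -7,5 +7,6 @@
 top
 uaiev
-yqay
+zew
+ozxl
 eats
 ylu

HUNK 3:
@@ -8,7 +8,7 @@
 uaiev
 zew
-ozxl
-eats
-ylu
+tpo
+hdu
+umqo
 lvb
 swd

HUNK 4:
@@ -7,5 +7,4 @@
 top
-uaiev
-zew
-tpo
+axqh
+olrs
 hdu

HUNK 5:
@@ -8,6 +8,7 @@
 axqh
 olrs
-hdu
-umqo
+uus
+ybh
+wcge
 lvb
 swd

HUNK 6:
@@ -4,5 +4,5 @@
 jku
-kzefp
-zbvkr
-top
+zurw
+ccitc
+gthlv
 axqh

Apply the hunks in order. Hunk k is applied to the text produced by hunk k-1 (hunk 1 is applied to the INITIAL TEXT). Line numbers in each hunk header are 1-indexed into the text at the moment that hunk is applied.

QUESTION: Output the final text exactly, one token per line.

Hunk 1: at line 2 remove [lolx] add [jku] -> 14 lines: qxghu wxyqg regq jku kzefp zbvkr top uaiev yqay eats ylu lvb swd gigey
Hunk 2: at line 7 remove [yqay] add [zew,ozxl] -> 15 lines: qxghu wxyqg regq jku kzefp zbvkr top uaiev zew ozxl eats ylu lvb swd gigey
Hunk 3: at line 8 remove [ozxl,eats,ylu] add [tpo,hdu,umqo] -> 15 lines: qxghu wxyqg regq jku kzefp zbvkr top uaiev zew tpo hdu umqo lvb swd gigey
Hunk 4: at line 7 remove [uaiev,zew,tpo] add [axqh,olrs] -> 14 lines: qxghu wxyqg regq jku kzefp zbvkr top axqh olrs hdu umqo lvb swd gigey
Hunk 5: at line 8 remove [hdu,umqo] add [uus,ybh,wcge] -> 15 lines: qxghu wxyqg regq jku kzefp zbvkr top axqh olrs uus ybh wcge lvb swd gigey
Hunk 6: at line 4 remove [kzefp,zbvkr,top] add [zurw,ccitc,gthlv] -> 15 lines: qxghu wxyqg regq jku zurw ccitc gthlv axqh olrs uus ybh wcge lvb swd gigey

Answer: qxghu
wxyqg
regq
jku
zurw
ccitc
gthlv
axqh
olrs
uus
ybh
wcge
lvb
swd
gigey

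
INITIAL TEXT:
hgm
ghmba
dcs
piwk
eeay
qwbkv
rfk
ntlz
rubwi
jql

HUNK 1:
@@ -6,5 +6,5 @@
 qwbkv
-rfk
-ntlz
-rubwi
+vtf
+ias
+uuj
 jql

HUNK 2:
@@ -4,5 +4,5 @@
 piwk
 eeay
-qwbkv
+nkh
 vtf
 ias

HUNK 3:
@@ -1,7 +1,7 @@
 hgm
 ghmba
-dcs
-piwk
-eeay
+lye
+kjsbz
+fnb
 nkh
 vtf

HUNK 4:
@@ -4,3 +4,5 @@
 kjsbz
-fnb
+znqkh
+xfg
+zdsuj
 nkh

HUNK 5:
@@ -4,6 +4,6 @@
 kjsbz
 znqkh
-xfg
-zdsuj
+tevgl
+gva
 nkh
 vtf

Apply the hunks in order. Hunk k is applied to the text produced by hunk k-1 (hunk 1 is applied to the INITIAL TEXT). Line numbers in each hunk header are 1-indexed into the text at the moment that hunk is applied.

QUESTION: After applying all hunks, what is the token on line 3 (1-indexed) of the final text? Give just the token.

Hunk 1: at line 6 remove [rfk,ntlz,rubwi] add [vtf,ias,uuj] -> 10 lines: hgm ghmba dcs piwk eeay qwbkv vtf ias uuj jql
Hunk 2: at line 4 remove [qwbkv] add [nkh] -> 10 lines: hgm ghmba dcs piwk eeay nkh vtf ias uuj jql
Hunk 3: at line 1 remove [dcs,piwk,eeay] add [lye,kjsbz,fnb] -> 10 lines: hgm ghmba lye kjsbz fnb nkh vtf ias uuj jql
Hunk 4: at line 4 remove [fnb] add [znqkh,xfg,zdsuj] -> 12 lines: hgm ghmba lye kjsbz znqkh xfg zdsuj nkh vtf ias uuj jql
Hunk 5: at line 4 remove [xfg,zdsuj] add [tevgl,gva] -> 12 lines: hgm ghmba lye kjsbz znqkh tevgl gva nkh vtf ias uuj jql
Final line 3: lye

Answer: lye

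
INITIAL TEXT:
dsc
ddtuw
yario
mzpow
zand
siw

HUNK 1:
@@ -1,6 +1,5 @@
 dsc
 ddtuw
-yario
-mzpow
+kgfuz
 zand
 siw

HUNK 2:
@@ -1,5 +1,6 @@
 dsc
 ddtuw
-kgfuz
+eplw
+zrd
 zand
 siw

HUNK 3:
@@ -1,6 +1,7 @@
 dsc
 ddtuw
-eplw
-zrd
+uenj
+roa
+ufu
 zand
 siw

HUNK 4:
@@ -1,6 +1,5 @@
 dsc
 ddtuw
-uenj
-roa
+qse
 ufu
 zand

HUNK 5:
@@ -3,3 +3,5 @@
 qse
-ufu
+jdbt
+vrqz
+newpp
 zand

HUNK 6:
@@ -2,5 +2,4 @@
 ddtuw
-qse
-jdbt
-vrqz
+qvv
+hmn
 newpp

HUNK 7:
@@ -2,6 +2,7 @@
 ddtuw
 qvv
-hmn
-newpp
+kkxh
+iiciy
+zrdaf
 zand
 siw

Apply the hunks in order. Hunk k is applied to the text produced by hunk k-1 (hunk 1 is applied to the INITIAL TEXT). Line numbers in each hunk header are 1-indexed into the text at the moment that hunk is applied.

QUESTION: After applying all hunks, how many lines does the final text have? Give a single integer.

Hunk 1: at line 1 remove [yario,mzpow] add [kgfuz] -> 5 lines: dsc ddtuw kgfuz zand siw
Hunk 2: at line 1 remove [kgfuz] add [eplw,zrd] -> 6 lines: dsc ddtuw eplw zrd zand siw
Hunk 3: at line 1 remove [eplw,zrd] add [uenj,roa,ufu] -> 7 lines: dsc ddtuw uenj roa ufu zand siw
Hunk 4: at line 1 remove [uenj,roa] add [qse] -> 6 lines: dsc ddtuw qse ufu zand siw
Hunk 5: at line 3 remove [ufu] add [jdbt,vrqz,newpp] -> 8 lines: dsc ddtuw qse jdbt vrqz newpp zand siw
Hunk 6: at line 2 remove [qse,jdbt,vrqz] add [qvv,hmn] -> 7 lines: dsc ddtuw qvv hmn newpp zand siw
Hunk 7: at line 2 remove [hmn,newpp] add [kkxh,iiciy,zrdaf] -> 8 lines: dsc ddtuw qvv kkxh iiciy zrdaf zand siw
Final line count: 8

Answer: 8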